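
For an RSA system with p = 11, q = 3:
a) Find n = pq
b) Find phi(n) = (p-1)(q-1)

Step 1: n = p * q = 11 * 3 = 33.
Step 2: phi(n) = (p-1)(q-1) = 10 * 2 = 20.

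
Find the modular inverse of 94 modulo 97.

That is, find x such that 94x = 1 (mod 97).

Step 1: We need x such that 94 * x = 1 (mod 97).
Step 2: Using the extended Euclidean algorithm or trial:
  94 * 32 = 3008 = 31 * 97 + 1.
Step 3: Since 3008 mod 97 = 1, the inverse is x = 32.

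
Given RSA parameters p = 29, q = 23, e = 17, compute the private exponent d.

Step 1: n = 29 * 23 = 667.
Step 2: phi(n) = 28 * 22 = 616.
Step 3: Find d such that 17 * d = 1 (mod 616).
Step 4: d = 17^(-1) mod 616 = 145.
Verification: 17 * 145 = 2465 = 4 * 616 + 1.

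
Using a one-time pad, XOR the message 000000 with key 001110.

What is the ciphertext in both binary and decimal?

Step 1: Write out the XOR operation bit by bit:
  Message: 000000
  Key:     001110
  XOR:     001110
Step 2: Convert to decimal: 001110 = 14.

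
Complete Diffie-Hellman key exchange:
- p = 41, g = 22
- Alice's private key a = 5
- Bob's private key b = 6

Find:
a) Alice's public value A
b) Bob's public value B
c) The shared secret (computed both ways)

Step 1: A = g^a mod p = 22^5 mod 41 = 14.
Step 2: B = g^b mod p = 22^6 mod 41 = 21.
Step 3: Alice computes s = B^a mod p = 21^5 mod 41 = 9.
Step 4: Bob computes s = A^b mod p = 14^6 mod 41 = 9.
Both sides agree: shared secret = 9.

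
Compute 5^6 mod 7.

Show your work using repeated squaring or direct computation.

Step 1: Compute 5^6 mod 7 step by step, reducing modulo 7 at each step.
  5^1 mod 7 = 5
  5^2 mod 7 = (5 * 5) mod 7 = 4
  5^3 mod 7 = (4 * 5) mod 7 = 6
  5^4 mod 7 = (6 * 5) mod 7 = 2
  5^5 mod 7 = (2 * 5) mod 7 = 3
  5^6 mod 7 = (3 * 5) mod 7 = 1
Step 2: Result = 1.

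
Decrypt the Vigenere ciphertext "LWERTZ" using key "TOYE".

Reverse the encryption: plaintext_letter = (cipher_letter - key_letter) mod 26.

Step 1: Extend key: TOYETO
Step 2: Decrypt each letter (c - k) mod 26:
  L(11) - T(19) = (11-19) mod 26 = 18 = S
  W(22) - O(14) = (22-14) mod 26 = 8 = I
  E(4) - Y(24) = (4-24) mod 26 = 6 = G
  R(17) - E(4) = (17-4) mod 26 = 13 = N
  T(19) - T(19) = (19-19) mod 26 = 0 = A
  Z(25) - O(14) = (25-14) mod 26 = 11 = L
Plaintext: SIGNAL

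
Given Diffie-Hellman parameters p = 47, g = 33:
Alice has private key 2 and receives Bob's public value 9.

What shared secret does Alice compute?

Step 1: s = B^a mod p = 9^2 mod 47.
  9^1 mod 47 = 9
  9^2 mod 47 = (9 * 9) mod 47 = 34
Result: shared secret = 34.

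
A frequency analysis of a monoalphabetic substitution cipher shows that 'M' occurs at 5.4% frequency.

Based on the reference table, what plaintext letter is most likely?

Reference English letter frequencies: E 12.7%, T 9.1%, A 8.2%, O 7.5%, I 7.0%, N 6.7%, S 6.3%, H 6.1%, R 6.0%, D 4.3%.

Step 1: The observed frequency is 5.4%.
Step 2: Compare with English frequencies:
  E: 12.7% (difference: 7.3%)
  T: 9.1% (difference: 3.7%)
  A: 8.2% (difference: 2.8%)
  O: 7.5% (difference: 2.1%)
  I: 7.0% (difference: 1.6%)
  N: 6.7% (difference: 1.3%)
  S: 6.3% (difference: 0.9%)
  H: 6.1% (difference: 0.7%)
  R: 6.0% (difference: 0.6%) <-- closest
  D: 4.3% (difference: 1.1%)
Step 3: 'M' most likely represents 'R' (frequency 6.0%).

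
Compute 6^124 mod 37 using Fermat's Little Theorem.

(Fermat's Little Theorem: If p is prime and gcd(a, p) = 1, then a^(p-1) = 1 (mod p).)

Step 1: Since 37 is prime, by Fermat's Little Theorem: 6^36 = 1 (mod 37).
Step 2: Reduce exponent: 124 mod 36 = 16.
Step 3: So 6^124 = 6^16 (mod 37).
Step 4: 6^16 mod 37 = 1.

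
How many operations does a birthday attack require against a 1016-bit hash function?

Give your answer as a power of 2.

Step 1: The birthday paradox gives collision probability ~50% after sqrt(2^n) = 2^(n/2) hashes.
Step 2: For 1016-bit output: 2^(1016/2) = 2^508.
Step 3: Approximately 2^508 hash computations needed.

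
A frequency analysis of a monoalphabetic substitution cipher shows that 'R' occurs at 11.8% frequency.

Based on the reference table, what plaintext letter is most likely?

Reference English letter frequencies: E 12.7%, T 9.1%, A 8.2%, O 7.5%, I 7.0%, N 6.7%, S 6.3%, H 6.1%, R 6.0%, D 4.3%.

Step 1: The observed frequency is 11.8%.
Step 2: Compare with English frequencies:
  E: 12.7% (difference: 0.9%) <-- closest
  T: 9.1% (difference: 2.7%)
  A: 8.2% (difference: 3.6%)
  O: 7.5% (difference: 4.3%)
  I: 7.0% (difference: 4.8%)
  N: 6.7% (difference: 5.1%)
  S: 6.3% (difference: 5.5%)
  H: 6.1% (difference: 5.7%)
  R: 6.0% (difference: 5.8%)
  D: 4.3% (difference: 7.5%)
Step 3: 'R' most likely represents 'E' (frequency 12.7%).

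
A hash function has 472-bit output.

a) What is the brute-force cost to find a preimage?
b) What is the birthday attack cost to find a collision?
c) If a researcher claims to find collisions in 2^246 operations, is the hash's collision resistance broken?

Step 1: Preimage resistance requires brute-force of 2^472 operations.
Step 2: Collision resistance (birthday bound) = 2^(472/2) = 2^236.
Step 3: The claimed attack costs 2^246 operations.
Step 4: Since 2^246 >= 2^236, the claimed attack is no faster than the generic birthday attack, so this does not break collision resistance.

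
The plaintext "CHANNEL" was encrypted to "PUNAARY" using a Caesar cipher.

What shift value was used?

Step 1: Compare first letters: C (position 2) -> P (position 15).
Step 2: Shift = (15 - 2) mod 26 = 13.
The shift value is 13.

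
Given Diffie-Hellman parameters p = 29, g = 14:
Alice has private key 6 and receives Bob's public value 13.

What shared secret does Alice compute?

Step 1: s = B^a mod p = 13^6 mod 29.
  13^1 mod 29 = 13
  13^2 mod 29 = (13 * 13) mod 29 = 24
  13^3 mod 29 = (24 * 13) mod 29 = 22
  13^4 mod 29 = (22 * 13) mod 29 = 25
  13^5 mod 29 = (25 * 13) mod 29 = 6
  13^6 mod 29 = (6 * 13) mod 29 = 20
Result: shared secret = 20.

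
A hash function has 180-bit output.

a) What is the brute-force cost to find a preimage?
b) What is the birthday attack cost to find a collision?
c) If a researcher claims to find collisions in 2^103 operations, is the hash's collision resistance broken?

Step 1: Preimage resistance requires brute-force of 2^180 operations.
Step 2: Collision resistance (birthday bound) = 2^(180/2) = 2^90.
Step 3: The claimed attack costs 2^103 operations.
Step 4: Since 2^103 >= 2^90, the claimed attack is no faster than the generic birthday attack, so this does not break collision resistance.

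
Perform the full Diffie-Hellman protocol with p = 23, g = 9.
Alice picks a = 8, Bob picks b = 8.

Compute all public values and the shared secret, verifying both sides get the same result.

Step 1: A = g^a mod p = 9^8 mod 23 = 13.
Step 2: B = g^b mod p = 9^8 mod 23 = 13.
Step 3: Alice computes s = B^a mod p = 13^8 mod 23 = 2.
Step 4: Bob computes s = A^b mod p = 13^8 mod 23 = 2.
Both sides agree: shared secret = 2.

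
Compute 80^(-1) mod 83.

Step 1: We need x such that 80 * x = 1 (mod 83).
Step 2: Using the extended Euclidean algorithm or trial:
  80 * 55 = 4400 = 53 * 83 + 1.
Step 3: Since 4400 mod 83 = 1, the inverse is x = 55.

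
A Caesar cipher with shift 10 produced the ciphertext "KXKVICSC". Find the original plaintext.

Step 1: Reverse the shift by subtracting 10 from each letter position.
  K (position 10) -> position (10-10) mod 26 = 0 -> A
  X (position 23) -> position (23-10) mod 26 = 13 -> N
  K (position 10) -> position (10-10) mod 26 = 0 -> A
  V (position 21) -> position (21-10) mod 26 = 11 -> L
  I (position 8) -> position (8-10) mod 26 = 24 -> Y
  C (position 2) -> position (2-10) mod 26 = 18 -> S
  S (position 18) -> position (18-10) mod 26 = 8 -> I
  C (position 2) -> position (2-10) mod 26 = 18 -> S
Decrypted message: ANALYSIS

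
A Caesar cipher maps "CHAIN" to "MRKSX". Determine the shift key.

Step 1: Compare first letters: C (position 2) -> M (position 12).
Step 2: Shift = (12 - 2) mod 26 = 10.
The shift value is 10.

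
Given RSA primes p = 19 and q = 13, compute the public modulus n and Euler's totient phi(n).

Step 1: n = p * q = 19 * 13 = 247.
Step 2: phi(n) = (p-1)(q-1) = 18 * 12 = 216.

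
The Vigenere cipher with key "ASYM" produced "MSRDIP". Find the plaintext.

Step 1: Extend key: ASYMAS
Step 2: Decrypt each letter (c - k) mod 26:
  M(12) - A(0) = (12-0) mod 26 = 12 = M
  S(18) - S(18) = (18-18) mod 26 = 0 = A
  R(17) - Y(24) = (17-24) mod 26 = 19 = T
  D(3) - M(12) = (3-12) mod 26 = 17 = R
  I(8) - A(0) = (8-0) mod 26 = 8 = I
  P(15) - S(18) = (15-18) mod 26 = 23 = X
Plaintext: MATRIX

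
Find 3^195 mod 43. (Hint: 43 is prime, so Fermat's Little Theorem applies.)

Step 1: Since 43 is prime, by Fermat's Little Theorem: 3^42 = 1 (mod 43).
Step 2: Reduce exponent: 195 mod 42 = 27.
Step 3: So 3^195 = 3^27 (mod 43).
Step 4: 3^27 mod 43 = 2.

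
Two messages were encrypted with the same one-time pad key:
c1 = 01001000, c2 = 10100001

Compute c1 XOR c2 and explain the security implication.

Step 1: c1 XOR c2 = (m1 XOR k) XOR (m2 XOR k).
Step 2: By XOR associativity/commutativity: = m1 XOR m2 XOR k XOR k = m1 XOR m2.
Step 3: 01001000 XOR 10100001 = 11101001 = 233.
Step 4: The key cancels out! An attacker learns m1 XOR m2 = 233, revealing the relationship between plaintexts.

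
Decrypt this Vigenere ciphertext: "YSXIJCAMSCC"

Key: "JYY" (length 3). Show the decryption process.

Step 1: Key 'JYY' has length 3. Extended key: JYYJYYJYYJY
Step 2: Decrypt each position:
  Y(24) - J(9) = 15 = P
  S(18) - Y(24) = 20 = U
  X(23) - Y(24) = 25 = Z
  I(8) - J(9) = 25 = Z
  J(9) - Y(24) = 11 = L
  C(2) - Y(24) = 4 = E
  A(0) - J(9) = 17 = R
  M(12) - Y(24) = 14 = O
  S(18) - Y(24) = 20 = U
  C(2) - J(9) = 19 = T
  C(2) - Y(24) = 4 = E
Plaintext: PUZZLEROUTE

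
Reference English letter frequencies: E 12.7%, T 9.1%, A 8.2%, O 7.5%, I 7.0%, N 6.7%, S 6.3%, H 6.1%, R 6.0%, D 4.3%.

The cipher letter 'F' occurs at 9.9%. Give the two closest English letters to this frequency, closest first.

Step 1: Observed frequency of 'F' is 9.9%.
Step 2: Compute distances to each reference frequency and sort:
  T (9.1%): difference = 0.8% <-- BEST
  A (8.2%): difference = 1.7% <-- RUNNER-UP
  O (7.5%): difference = 2.4%
  E (12.7%): difference = 2.8%
  I (7.0%): difference = 2.9%
Step 3: Most likely is 'T' (9.1%, diff 0.8%); second most likely is 'A' (8.2%, diff 1.7%).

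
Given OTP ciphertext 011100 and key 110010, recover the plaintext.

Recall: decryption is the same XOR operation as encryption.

Step 1: XOR ciphertext with key:
  Ciphertext: 011100
  Key:        110010
  XOR:        101110
Step 2: Plaintext = 101110 = 46 in decimal.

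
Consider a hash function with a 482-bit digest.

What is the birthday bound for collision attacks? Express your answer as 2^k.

Step 1: The birthday paradox gives collision probability ~50% after sqrt(2^n) = 2^(n/2) hashes.
Step 2: For 482-bit output: 2^(482/2) = 2^241.
Step 3: Approximately 2^241 hash computations needed.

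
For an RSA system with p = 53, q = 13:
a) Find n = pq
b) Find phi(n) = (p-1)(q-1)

Step 1: n = p * q = 53 * 13 = 689.
Step 2: phi(n) = (p-1)(q-1) = 52 * 12 = 624.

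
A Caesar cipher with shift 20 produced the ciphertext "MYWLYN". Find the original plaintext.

Step 1: Reverse the shift by subtracting 20 from each letter position.
  M (position 12) -> position (12-20) mod 26 = 18 -> S
  Y (position 24) -> position (24-20) mod 26 = 4 -> E
  W (position 22) -> position (22-20) mod 26 = 2 -> C
  L (position 11) -> position (11-20) mod 26 = 17 -> R
  Y (position 24) -> position (24-20) mod 26 = 4 -> E
  N (position 13) -> position (13-20) mod 26 = 19 -> T
Decrypted message: SECRET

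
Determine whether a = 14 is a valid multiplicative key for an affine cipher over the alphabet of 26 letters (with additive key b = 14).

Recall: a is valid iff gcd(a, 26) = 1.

Step 1: Compute gcd(14, 26).
Step 2: gcd(14, 26) = 2.
Since gcd = 2 != 1, 14 shares a common factor with 26, so it cannot be used.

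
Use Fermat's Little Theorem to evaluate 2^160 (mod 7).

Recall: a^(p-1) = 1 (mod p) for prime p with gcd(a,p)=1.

Step 1: Since 7 is prime, by Fermat's Little Theorem: 2^6 = 1 (mod 7).
Step 2: Reduce exponent: 160 mod 6 = 4.
Step 3: So 2^160 = 2^4 (mod 7).
Step 4: 2^4 mod 7 = 2.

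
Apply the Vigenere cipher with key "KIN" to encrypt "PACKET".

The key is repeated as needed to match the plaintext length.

Step 1: Repeat key to match plaintext length:
  Plaintext: PACKET
  Key:       KINKIN
Step 2: Encrypt each letter:
  P(15) + K(10) = (15+10) mod 26 = 25 = Z
  A(0) + I(8) = (0+8) mod 26 = 8 = I
  C(2) + N(13) = (2+13) mod 26 = 15 = P
  K(10) + K(10) = (10+10) mod 26 = 20 = U
  E(4) + I(8) = (4+8) mod 26 = 12 = M
  T(19) + N(13) = (19+13) mod 26 = 6 = G
Ciphertext: ZIPUMG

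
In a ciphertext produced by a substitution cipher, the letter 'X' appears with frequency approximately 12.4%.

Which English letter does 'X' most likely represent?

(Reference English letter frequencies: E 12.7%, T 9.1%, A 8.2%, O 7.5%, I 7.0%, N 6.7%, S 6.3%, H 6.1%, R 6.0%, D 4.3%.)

Step 1: The observed frequency is 12.4%.
Step 2: Compare with English frequencies:
  E: 12.7% (difference: 0.3%) <-- closest
  T: 9.1% (difference: 3.3%)
  A: 8.2% (difference: 4.2%)
  O: 7.5% (difference: 4.9%)
  I: 7.0% (difference: 5.4%)
  N: 6.7% (difference: 5.7%)
  S: 6.3% (difference: 6.1%)
  H: 6.1% (difference: 6.3%)
  R: 6.0% (difference: 6.4%)
  D: 4.3% (difference: 8.1%)
Step 3: 'X' most likely represents 'E' (frequency 12.7%).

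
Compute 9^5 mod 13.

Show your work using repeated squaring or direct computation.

Step 1: Compute 9^5 mod 13 step by step, reducing modulo 13 at each step.
  9^1 mod 13 = 9
  9^2 mod 13 = (9 * 9) mod 13 = 3
  9^3 mod 13 = (3 * 9) mod 13 = 1
  9^4 mod 13 = (1 * 9) mod 13 = 9
  9^5 mod 13 = (9 * 9) mod 13 = 3
Step 2: Result = 3.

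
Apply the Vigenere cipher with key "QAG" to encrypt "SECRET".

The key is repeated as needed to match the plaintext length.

Step 1: Repeat key to match plaintext length:
  Plaintext: SECRET
  Key:       QAGQAG
Step 2: Encrypt each letter:
  S(18) + Q(16) = (18+16) mod 26 = 8 = I
  E(4) + A(0) = (4+0) mod 26 = 4 = E
  C(2) + G(6) = (2+6) mod 26 = 8 = I
  R(17) + Q(16) = (17+16) mod 26 = 7 = H
  E(4) + A(0) = (4+0) mod 26 = 4 = E
  T(19) + G(6) = (19+6) mod 26 = 25 = Z
Ciphertext: IEIHEZ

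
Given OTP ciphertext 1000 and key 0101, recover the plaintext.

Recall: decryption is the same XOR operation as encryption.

Step 1: XOR ciphertext with key:
  Ciphertext: 1000
  Key:        0101
  XOR:        1101
Step 2: Plaintext = 1101 = 13 in decimal.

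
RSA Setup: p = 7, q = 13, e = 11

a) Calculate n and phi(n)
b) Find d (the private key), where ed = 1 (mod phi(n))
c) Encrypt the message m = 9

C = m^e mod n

Step 1: n = 7 * 13 = 91.
Step 2: phi(n) = (7-1)(13-1) = 6 * 12 = 72.
Step 3: Find d = 11^(-1) mod 72 = 59.
  Verify: 11 * 59 = 649 = 1 (mod 72).
Step 4: C = 9^11 mod 91 = 81.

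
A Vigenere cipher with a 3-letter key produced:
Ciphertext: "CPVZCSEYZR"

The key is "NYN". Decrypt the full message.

Step 1: Key 'NYN' has length 3. Extended key: NYNNYNNYNN
Step 2: Decrypt each position:
  C(2) - N(13) = 15 = P
  P(15) - Y(24) = 17 = R
  V(21) - N(13) = 8 = I
  Z(25) - N(13) = 12 = M
  C(2) - Y(24) = 4 = E
  S(18) - N(13) = 5 = F
  E(4) - N(13) = 17 = R
  Y(24) - Y(24) = 0 = A
  Z(25) - N(13) = 12 = M
  R(17) - N(13) = 4 = E
Plaintext: PRIMEFRAME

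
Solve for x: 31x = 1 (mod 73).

Step 1: We need x such that 31 * x = 1 (mod 73).
Step 2: Using the extended Euclidean algorithm or trial:
  31 * 33 = 1023 = 14 * 73 + 1.
Step 3: Since 1023 mod 73 = 1, the inverse is x = 33.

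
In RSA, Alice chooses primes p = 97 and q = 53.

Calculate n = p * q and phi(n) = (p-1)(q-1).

Step 1: n = p * q = 97 * 53 = 5141.
Step 2: phi(n) = (p-1)(q-1) = 96 * 52 = 4992.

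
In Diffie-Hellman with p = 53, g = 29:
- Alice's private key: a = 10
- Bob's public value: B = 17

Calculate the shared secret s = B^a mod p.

Step 1: s = B^a mod p = 17^10 mod 53.
  17^1 mod 53 = 17
  17^2 mod 53 = (17 * 17) mod 53 = 24
  17^3 mod 53 = (24 * 17) mod 53 = 37
  17^4 mod 53 = (37 * 17) mod 53 = 46
  17^5 mod 53 = (46 * 17) mod 53 = 40
  17^6 mod 53 = (40 * 17) mod 53 = 44
  17^7 mod 53 = (44 * 17) mod 53 = 6
  17^8 mod 53 = (6 * 17) mod 53 = 49
  17^9 mod 53 = (49 * 17) mod 53 = 38
  17^10 mod 53 = (38 * 17) mod 53 = 10
Result: shared secret = 10.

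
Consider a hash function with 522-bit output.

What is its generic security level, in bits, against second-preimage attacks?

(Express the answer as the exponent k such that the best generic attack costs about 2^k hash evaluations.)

Step 1: The hash has a 522-bit output.
Step 2: Second-preimage resistance means: given a specific input x, it should be infeasible to find a different y with h(y) = h(x).
With a 522-bit output, a generic search for a second preimage costs about 2^522 evaluations (each trial matches the fixed target with probability 2^-522).
Step 3: Security level = 522 bits.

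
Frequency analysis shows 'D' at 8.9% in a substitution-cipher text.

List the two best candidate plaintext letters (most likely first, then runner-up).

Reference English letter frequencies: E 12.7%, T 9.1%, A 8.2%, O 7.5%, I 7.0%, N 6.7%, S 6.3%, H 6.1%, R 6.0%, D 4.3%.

Step 1: Observed frequency of 'D' is 8.9%.
Step 2: Compute distances to each reference frequency and sort:
  T (9.1%): difference = 0.2% <-- BEST
  A (8.2%): difference = 0.7% <-- RUNNER-UP
  O (7.5%): difference = 1.4%
  I (7.0%): difference = 1.9%
  N (6.7%): difference = 2.2%
Step 3: Most likely is 'T' (9.1%, diff 0.2%); second most likely is 'A' (8.2%, diff 0.7%).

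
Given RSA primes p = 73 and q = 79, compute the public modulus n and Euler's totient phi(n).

Step 1: n = p * q = 73 * 79 = 5767.
Step 2: phi(n) = (p-1)(q-1) = 72 * 78 = 5616.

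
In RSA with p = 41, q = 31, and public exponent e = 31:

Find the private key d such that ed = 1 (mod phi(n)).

Step 1: n = 41 * 31 = 1271.
Step 2: phi(n) = 40 * 30 = 1200.
Step 3: Find d such that 31 * d = 1 (mod 1200).
Step 4: d = 31^(-1) mod 1200 = 271.
Verification: 31 * 271 = 8401 = 7 * 1200 + 1.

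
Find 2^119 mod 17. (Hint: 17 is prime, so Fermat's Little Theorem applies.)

Step 1: Since 17 is prime, by Fermat's Little Theorem: 2^16 = 1 (mod 17).
Step 2: Reduce exponent: 119 mod 16 = 7.
Step 3: So 2^119 = 2^7 (mod 17).
Step 4: 2^7 mod 17 = 9.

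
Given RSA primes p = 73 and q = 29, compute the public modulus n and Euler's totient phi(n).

Step 1: n = p * q = 73 * 29 = 2117.
Step 2: phi(n) = (p-1)(q-1) = 72 * 28 = 2016.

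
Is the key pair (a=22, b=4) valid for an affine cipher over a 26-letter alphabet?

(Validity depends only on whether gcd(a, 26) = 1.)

Step 1: Compute gcd(22, 26).
Step 2: gcd(22, 26) = 2.
Since gcd = 2 != 1, 22 shares a common factor with 26, so it cannot be used.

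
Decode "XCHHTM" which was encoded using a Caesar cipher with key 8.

Step 1: Reverse the shift by subtracting 8 from each letter position.
  X (position 23) -> position (23-8) mod 26 = 15 -> P
  C (position 2) -> position (2-8) mod 26 = 20 -> U
  H (position 7) -> position (7-8) mod 26 = 25 -> Z
  H (position 7) -> position (7-8) mod 26 = 25 -> Z
  T (position 19) -> position (19-8) mod 26 = 11 -> L
  M (position 12) -> position (12-8) mod 26 = 4 -> E
Decrypted message: PUZZLE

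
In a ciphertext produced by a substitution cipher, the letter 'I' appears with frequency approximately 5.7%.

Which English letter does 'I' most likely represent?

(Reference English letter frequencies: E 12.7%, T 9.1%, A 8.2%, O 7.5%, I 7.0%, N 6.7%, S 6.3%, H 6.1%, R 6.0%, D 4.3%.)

Step 1: The observed frequency is 5.7%.
Step 2: Compare with English frequencies:
  E: 12.7% (difference: 7.0%)
  T: 9.1% (difference: 3.4%)
  A: 8.2% (difference: 2.5%)
  O: 7.5% (difference: 1.8%)
  I: 7.0% (difference: 1.3%)
  N: 6.7% (difference: 1.0%)
  S: 6.3% (difference: 0.6%)
  H: 6.1% (difference: 0.4%)
  R: 6.0% (difference: 0.3%) <-- closest
  D: 4.3% (difference: 1.4%)
Step 3: 'I' most likely represents 'R' (frequency 6.0%).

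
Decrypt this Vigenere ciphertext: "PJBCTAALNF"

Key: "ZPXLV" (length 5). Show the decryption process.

Step 1: Key 'ZPXLV' has length 5. Extended key: ZPXLVZPXLV
Step 2: Decrypt each position:
  P(15) - Z(25) = 16 = Q
  J(9) - P(15) = 20 = U
  B(1) - X(23) = 4 = E
  C(2) - L(11) = 17 = R
  T(19) - V(21) = 24 = Y
  A(0) - Z(25) = 1 = B
  A(0) - P(15) = 11 = L
  L(11) - X(23) = 14 = O
  N(13) - L(11) = 2 = C
  F(5) - V(21) = 10 = K
Plaintext: QUERYBLOCK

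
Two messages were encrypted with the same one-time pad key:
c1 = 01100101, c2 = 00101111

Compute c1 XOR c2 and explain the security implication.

Step 1: c1 XOR c2 = (m1 XOR k) XOR (m2 XOR k).
Step 2: By XOR associativity/commutativity: = m1 XOR m2 XOR k XOR k = m1 XOR m2.
Step 3: 01100101 XOR 00101111 = 01001010 = 74.
Step 4: The key cancels out! An attacker learns m1 XOR m2 = 74, revealing the relationship between plaintexts.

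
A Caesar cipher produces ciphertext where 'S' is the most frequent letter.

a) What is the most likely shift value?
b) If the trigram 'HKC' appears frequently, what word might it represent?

Step 1: In English, 'E' is the most frequent letter (12.7%).
Step 2: The most frequent ciphertext letter is 'S' (position 18).
Step 3: Shift = (18 - 4) mod 26 = 14.
Step 4: Decrypt 'HKC' by shifting back 14:
  H -> T
  K -> W
  C -> O
Step 5: 'HKC' decrypts to 'TWO'.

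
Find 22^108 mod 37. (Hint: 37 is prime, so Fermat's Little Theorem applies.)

Step 1: Since 37 is prime, by Fermat's Little Theorem: 22^36 = 1 (mod 37).
Step 2: Reduce exponent: 108 mod 36 = 0.
Step 3: So 22^108 = 22^0 (mod 37).
Step 4: 22^0 mod 37 = 1.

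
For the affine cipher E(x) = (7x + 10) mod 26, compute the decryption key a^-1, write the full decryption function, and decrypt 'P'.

Step 1: Find a^-1, the modular inverse of 7 mod 26.
Step 2: We need 7 * a^-1 = 1 (mod 26).
Step 3: 7 * 15 = 105 = 4 * 26 + 1, so a^-1 = 15.
Step 4: D(y) = 15(y - 10) mod 26.
Step 5: Apply to 'P' (y = 15): D(15) = 15 * (15 - 10) mod 26 = 15 * 5 mod 26 = 23 -> 'X'.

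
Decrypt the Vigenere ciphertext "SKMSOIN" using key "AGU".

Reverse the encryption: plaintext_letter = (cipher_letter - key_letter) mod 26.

Step 1: Extend key: AGUAGUA
Step 2: Decrypt each letter (c - k) mod 26:
  S(18) - A(0) = (18-0) mod 26 = 18 = S
  K(10) - G(6) = (10-6) mod 26 = 4 = E
  M(12) - U(20) = (12-20) mod 26 = 18 = S
  S(18) - A(0) = (18-0) mod 26 = 18 = S
  O(14) - G(6) = (14-6) mod 26 = 8 = I
  I(8) - U(20) = (8-20) mod 26 = 14 = O
  N(13) - A(0) = (13-0) mod 26 = 13 = N
Plaintext: SESSION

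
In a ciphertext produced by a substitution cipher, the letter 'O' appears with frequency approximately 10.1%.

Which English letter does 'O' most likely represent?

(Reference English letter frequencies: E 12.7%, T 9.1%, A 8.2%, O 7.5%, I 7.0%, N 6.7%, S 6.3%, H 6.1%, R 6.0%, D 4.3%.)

Step 1: The observed frequency is 10.1%.
Step 2: Compare with English frequencies:
  E: 12.7% (difference: 2.6%)
  T: 9.1% (difference: 1.0%) <-- closest
  A: 8.2% (difference: 1.9%)
  O: 7.5% (difference: 2.6%)
  I: 7.0% (difference: 3.1%)
  N: 6.7% (difference: 3.4%)
  S: 6.3% (difference: 3.8%)
  H: 6.1% (difference: 4.0%)
  R: 6.0% (difference: 4.1%)
  D: 4.3% (difference: 5.8%)
Step 3: 'O' most likely represents 'T' (frequency 9.1%).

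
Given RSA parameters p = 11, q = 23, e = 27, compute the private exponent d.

Step 1: n = 11 * 23 = 253.
Step 2: phi(n) = 10 * 22 = 220.
Step 3: Find d such that 27 * d = 1 (mod 220).
Step 4: d = 27^(-1) mod 220 = 163.
Verification: 27 * 163 = 4401 = 20 * 220 + 1.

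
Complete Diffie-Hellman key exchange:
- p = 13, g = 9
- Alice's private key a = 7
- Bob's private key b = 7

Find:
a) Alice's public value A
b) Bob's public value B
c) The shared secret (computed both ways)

Step 1: A = g^a mod p = 9^7 mod 13 = 9.
Step 2: B = g^b mod p = 9^7 mod 13 = 9.
Step 3: Alice computes s = B^a mod p = 9^7 mod 13 = 9.
Step 4: Bob computes s = A^b mod p = 9^7 mod 13 = 9.
Both sides agree: shared secret = 9.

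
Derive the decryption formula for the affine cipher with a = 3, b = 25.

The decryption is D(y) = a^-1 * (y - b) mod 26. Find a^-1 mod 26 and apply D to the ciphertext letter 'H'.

Step 1: Find a^-1, the modular inverse of 3 mod 26.
Step 2: We need 3 * a^-1 = 1 (mod 26).
Step 3: 3 * 9 = 27 = 1 * 26 + 1, so a^-1 = 9.
Step 4: D(y) = 9(y - 25) mod 26.
Step 5: Apply to 'H' (y = 7): D(7) = 9 * (7 - 25) mod 26 = 9 * -18 mod 26 = 20 -> 'U'.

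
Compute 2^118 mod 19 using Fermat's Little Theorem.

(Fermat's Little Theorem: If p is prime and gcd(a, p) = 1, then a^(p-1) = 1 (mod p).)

Step 1: Since 19 is prime, by Fermat's Little Theorem: 2^18 = 1 (mod 19).
Step 2: Reduce exponent: 118 mod 18 = 10.
Step 3: So 2^118 = 2^10 (mod 19).
Step 4: 2^10 mod 19 = 17.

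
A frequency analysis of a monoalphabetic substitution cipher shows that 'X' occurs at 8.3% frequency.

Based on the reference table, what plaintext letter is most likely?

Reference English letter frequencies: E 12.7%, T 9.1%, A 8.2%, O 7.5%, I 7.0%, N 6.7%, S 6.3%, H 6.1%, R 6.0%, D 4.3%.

Step 1: The observed frequency is 8.3%.
Step 2: Compare with English frequencies:
  E: 12.7% (difference: 4.4%)
  T: 9.1% (difference: 0.8%)
  A: 8.2% (difference: 0.1%) <-- closest
  O: 7.5% (difference: 0.8%)
  I: 7.0% (difference: 1.3%)
  N: 6.7% (difference: 1.6%)
  S: 6.3% (difference: 2.0%)
  H: 6.1% (difference: 2.2%)
  R: 6.0% (difference: 2.3%)
  D: 4.3% (difference: 4.0%)
Step 3: 'X' most likely represents 'A' (frequency 8.2%).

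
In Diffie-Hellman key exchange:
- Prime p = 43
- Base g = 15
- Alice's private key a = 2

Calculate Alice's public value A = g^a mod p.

Step 1: A = g^a mod p = 15^2 mod 43.
  15^1 mod 43 = 15
  15^2 mod 43 = (15 * 15) mod 43 = 10
Result: A = 10.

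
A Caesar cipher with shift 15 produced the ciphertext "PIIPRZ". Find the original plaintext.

Step 1: Reverse the shift by subtracting 15 from each letter position.
  P (position 15) -> position (15-15) mod 26 = 0 -> A
  I (position 8) -> position (8-15) mod 26 = 19 -> T
  I (position 8) -> position (8-15) mod 26 = 19 -> T
  P (position 15) -> position (15-15) mod 26 = 0 -> A
  R (position 17) -> position (17-15) mod 26 = 2 -> C
  Z (position 25) -> position (25-15) mod 26 = 10 -> K
Decrypted message: ATTACK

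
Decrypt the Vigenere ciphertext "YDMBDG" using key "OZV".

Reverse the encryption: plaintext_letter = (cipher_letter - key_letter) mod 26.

Step 1: Extend key: OZVOZV
Step 2: Decrypt each letter (c - k) mod 26:
  Y(24) - O(14) = (24-14) mod 26 = 10 = K
  D(3) - Z(25) = (3-25) mod 26 = 4 = E
  M(12) - V(21) = (12-21) mod 26 = 17 = R
  B(1) - O(14) = (1-14) mod 26 = 13 = N
  D(3) - Z(25) = (3-25) mod 26 = 4 = E
  G(6) - V(21) = (6-21) mod 26 = 11 = L
Plaintext: KERNEL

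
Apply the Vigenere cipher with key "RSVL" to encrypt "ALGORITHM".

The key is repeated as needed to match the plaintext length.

Step 1: Repeat key to match plaintext length:
  Plaintext: ALGORITHM
  Key:       RSVLRSVLR
Step 2: Encrypt each letter:
  A(0) + R(17) = (0+17) mod 26 = 17 = R
  L(11) + S(18) = (11+18) mod 26 = 3 = D
  G(6) + V(21) = (6+21) mod 26 = 1 = B
  O(14) + L(11) = (14+11) mod 26 = 25 = Z
  R(17) + R(17) = (17+17) mod 26 = 8 = I
  I(8) + S(18) = (8+18) mod 26 = 0 = A
  T(19) + V(21) = (19+21) mod 26 = 14 = O
  H(7) + L(11) = (7+11) mod 26 = 18 = S
  M(12) + R(17) = (12+17) mod 26 = 3 = D
Ciphertext: RDBZIAOSD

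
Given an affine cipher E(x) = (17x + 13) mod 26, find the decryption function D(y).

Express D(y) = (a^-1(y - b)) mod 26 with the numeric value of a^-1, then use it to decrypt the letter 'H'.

Step 1: Find a^-1, the modular inverse of 17 mod 26.
Step 2: We need 17 * a^-1 = 1 (mod 26).
Step 3: 17 * 23 = 391 = 15 * 26 + 1, so a^-1 = 23.
Step 4: D(y) = 23(y - 13) mod 26.
Step 5: Apply to 'H' (y = 7): D(7) = 23 * (7 - 13) mod 26 = 23 * -6 mod 26 = 18 -> 'S'.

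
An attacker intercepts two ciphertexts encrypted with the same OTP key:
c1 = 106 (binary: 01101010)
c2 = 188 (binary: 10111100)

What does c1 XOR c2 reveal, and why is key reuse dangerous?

Step 1: c1 XOR c2 = (m1 XOR k) XOR (m2 XOR k).
Step 2: By XOR associativity/commutativity: = m1 XOR m2 XOR k XOR k = m1 XOR m2.
Step 3: 01101010 XOR 10111100 = 11010110 = 214.
Step 4: The key cancels out! An attacker learns m1 XOR m2 = 214, revealing the relationship between plaintexts.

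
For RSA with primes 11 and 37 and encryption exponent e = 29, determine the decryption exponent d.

Step 1: n = 11 * 37 = 407.
Step 2: phi(n) = 10 * 36 = 360.
Step 3: Find d such that 29 * d = 1 (mod 360).
Step 4: d = 29^(-1) mod 360 = 149.
Verification: 29 * 149 = 4321 = 12 * 360 + 1.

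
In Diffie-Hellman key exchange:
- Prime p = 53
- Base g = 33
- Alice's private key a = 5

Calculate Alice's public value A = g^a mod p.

Step 1: A = g^a mod p = 33^5 mod 53.
  33^1 mod 53 = 33
  33^2 mod 53 = (33 * 33) mod 53 = 29
  33^3 mod 53 = (29 * 33) mod 53 = 3
  33^4 mod 53 = (3 * 33) mod 53 = 46
  33^5 mod 53 = (46 * 33) mod 53 = 34
Result: A = 34.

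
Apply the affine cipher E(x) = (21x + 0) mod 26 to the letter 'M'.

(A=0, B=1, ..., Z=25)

Step 1: Convert 'M' to number: x = 12.
Step 2: E(12) = (21 * 12 + 0) mod 26 = 252 mod 26 = 18.
Step 3: Convert 18 back to letter: S.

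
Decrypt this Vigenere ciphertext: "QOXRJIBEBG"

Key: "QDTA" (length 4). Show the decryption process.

Step 1: Key 'QDTA' has length 4. Extended key: QDTAQDTAQD
Step 2: Decrypt each position:
  Q(16) - Q(16) = 0 = A
  O(14) - D(3) = 11 = L
  X(23) - T(19) = 4 = E
  R(17) - A(0) = 17 = R
  J(9) - Q(16) = 19 = T
  I(8) - D(3) = 5 = F
  B(1) - T(19) = 8 = I
  E(4) - A(0) = 4 = E
  B(1) - Q(16) = 11 = L
  G(6) - D(3) = 3 = D
Plaintext: ALERTFIELD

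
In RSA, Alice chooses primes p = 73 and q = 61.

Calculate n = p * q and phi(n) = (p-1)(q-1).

Step 1: n = p * q = 73 * 61 = 4453.
Step 2: phi(n) = (p-1)(q-1) = 72 * 60 = 4320.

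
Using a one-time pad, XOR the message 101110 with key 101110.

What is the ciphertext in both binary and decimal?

Step 1: Write out the XOR operation bit by bit:
  Message: 101110
  Key:     101110
  XOR:     000000
Step 2: Convert to decimal: 000000 = 0.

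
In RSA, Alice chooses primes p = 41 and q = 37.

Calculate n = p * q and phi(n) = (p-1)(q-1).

Step 1: n = p * q = 41 * 37 = 1517.
Step 2: phi(n) = (p-1)(q-1) = 40 * 36 = 1440.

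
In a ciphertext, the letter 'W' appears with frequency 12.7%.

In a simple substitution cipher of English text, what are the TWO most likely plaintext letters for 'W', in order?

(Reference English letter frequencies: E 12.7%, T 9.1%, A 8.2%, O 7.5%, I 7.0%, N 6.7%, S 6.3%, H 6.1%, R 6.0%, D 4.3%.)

Step 1: Observed frequency of 'W' is 12.7%.
Step 2: Compute distances to each reference frequency and sort:
  E (12.7%): difference = 0.0% <-- BEST
  T (9.1%): difference = 3.6% <-- RUNNER-UP
  A (8.2%): difference = 4.5%
  O (7.5%): difference = 5.2%
  I (7.0%): difference = 5.7%
Step 3: Most likely is 'E' (12.7%, diff 0.0%); second most likely is 'T' (9.1%, diff 3.6%).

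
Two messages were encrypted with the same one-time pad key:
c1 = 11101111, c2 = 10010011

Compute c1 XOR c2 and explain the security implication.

Step 1: c1 XOR c2 = (m1 XOR k) XOR (m2 XOR k).
Step 2: By XOR associativity/commutativity: = m1 XOR m2 XOR k XOR k = m1 XOR m2.
Step 3: 11101111 XOR 10010011 = 01111100 = 124.
Step 4: The key cancels out! An attacker learns m1 XOR m2 = 124, revealing the relationship between plaintexts.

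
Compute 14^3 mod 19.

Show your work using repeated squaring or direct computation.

Step 1: Compute 14^3 mod 19 step by step, reducing modulo 19 at each step.
  14^1 mod 19 = 14
  14^2 mod 19 = (14 * 14) mod 19 = 6
  14^3 mod 19 = (6 * 14) mod 19 = 8
Step 2: Result = 8.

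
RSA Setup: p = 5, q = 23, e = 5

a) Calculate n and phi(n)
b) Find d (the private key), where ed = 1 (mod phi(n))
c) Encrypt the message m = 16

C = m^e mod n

Step 1: n = 5 * 23 = 115.
Step 2: phi(n) = (5-1)(23-1) = 4 * 22 = 88.
Step 3: Find d = 5^(-1) mod 88 = 53.
  Verify: 5 * 53 = 265 = 1 (mod 88).
Step 4: C = 16^5 mod 115 = 6.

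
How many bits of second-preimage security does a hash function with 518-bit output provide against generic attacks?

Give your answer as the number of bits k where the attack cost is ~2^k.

Step 1: The hash has a 518-bit output.
Step 2: Second-preimage resistance means: given a specific input x, it should be infeasible to find a different y with h(y) = h(x).
With a 518-bit output, a generic search for a second preimage costs about 2^518 evaluations (each trial matches the fixed target with probability 2^-518).
Step 3: Security level = 518 bits.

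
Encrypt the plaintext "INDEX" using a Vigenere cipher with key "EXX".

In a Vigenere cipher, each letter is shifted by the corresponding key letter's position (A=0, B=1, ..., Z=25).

Step 1: Repeat key to match plaintext length:
  Plaintext: INDEX
  Key:       EXXEX
Step 2: Encrypt each letter:
  I(8) + E(4) = (8+4) mod 26 = 12 = M
  N(13) + X(23) = (13+23) mod 26 = 10 = K
  D(3) + X(23) = (3+23) mod 26 = 0 = A
  E(4) + E(4) = (4+4) mod 26 = 8 = I
  X(23) + X(23) = (23+23) mod 26 = 20 = U
Ciphertext: MKAIU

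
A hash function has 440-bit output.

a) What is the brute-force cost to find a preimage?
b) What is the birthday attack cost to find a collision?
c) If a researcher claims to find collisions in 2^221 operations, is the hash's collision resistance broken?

Step 1: Preimage resistance requires brute-force of 2^440 operations.
Step 2: Collision resistance (birthday bound) = 2^(440/2) = 2^220.
Step 3: The claimed attack costs 2^221 operations.
Step 4: Since 2^221 >= 2^220, the claimed attack is no faster than the generic birthday attack, so this does not break collision resistance.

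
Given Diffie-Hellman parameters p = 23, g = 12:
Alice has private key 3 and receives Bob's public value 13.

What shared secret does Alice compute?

Step 1: s = B^a mod p = 13^3 mod 23.
  13^1 mod 23 = 13
  13^2 mod 23 = (13 * 13) mod 23 = 8
  13^3 mod 23 = (8 * 13) mod 23 = 12
Result: shared secret = 12.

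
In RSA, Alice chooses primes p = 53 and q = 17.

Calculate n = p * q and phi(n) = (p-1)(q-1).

Step 1: n = p * q = 53 * 17 = 901.
Step 2: phi(n) = (p-1)(q-1) = 52 * 16 = 832.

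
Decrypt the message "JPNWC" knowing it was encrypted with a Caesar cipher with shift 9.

Step 1: Reverse the shift by subtracting 9 from each letter position.
  J (position 9) -> position (9-9) mod 26 = 0 -> A
  P (position 15) -> position (15-9) mod 26 = 6 -> G
  N (position 13) -> position (13-9) mod 26 = 4 -> E
  W (position 22) -> position (22-9) mod 26 = 13 -> N
  C (position 2) -> position (2-9) mod 26 = 19 -> T
Decrypted message: AGENT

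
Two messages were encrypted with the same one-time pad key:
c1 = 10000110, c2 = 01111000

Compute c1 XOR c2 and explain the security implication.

Step 1: c1 XOR c2 = (m1 XOR k) XOR (m2 XOR k).
Step 2: By XOR associativity/commutativity: = m1 XOR m2 XOR k XOR k = m1 XOR m2.
Step 3: 10000110 XOR 01111000 = 11111110 = 254.
Step 4: The key cancels out! An attacker learns m1 XOR m2 = 254, revealing the relationship between plaintexts.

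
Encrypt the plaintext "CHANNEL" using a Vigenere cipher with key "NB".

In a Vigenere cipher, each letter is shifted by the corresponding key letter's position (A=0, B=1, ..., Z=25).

Step 1: Repeat key to match plaintext length:
  Plaintext: CHANNEL
  Key:       NBNBNBN
Step 2: Encrypt each letter:
  C(2) + N(13) = (2+13) mod 26 = 15 = P
  H(7) + B(1) = (7+1) mod 26 = 8 = I
  A(0) + N(13) = (0+13) mod 26 = 13 = N
  N(13) + B(1) = (13+1) mod 26 = 14 = O
  N(13) + N(13) = (13+13) mod 26 = 0 = A
  E(4) + B(1) = (4+1) mod 26 = 5 = F
  L(11) + N(13) = (11+13) mod 26 = 24 = Y
Ciphertext: PINOAFY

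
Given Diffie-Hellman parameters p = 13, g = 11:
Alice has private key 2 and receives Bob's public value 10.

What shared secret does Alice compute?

Step 1: s = B^a mod p = 10^2 mod 13.
  10^1 mod 13 = 10
  10^2 mod 13 = (10 * 10) mod 13 = 9
Result: shared secret = 9.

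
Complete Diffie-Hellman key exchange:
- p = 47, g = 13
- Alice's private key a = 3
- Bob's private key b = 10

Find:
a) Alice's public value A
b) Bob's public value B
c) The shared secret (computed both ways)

Step 1: A = g^a mod p = 13^3 mod 47 = 35.
Step 2: B = g^b mod p = 13^10 mod 47 = 2.
Step 3: Alice computes s = B^a mod p = 2^3 mod 47 = 8.
Step 4: Bob computes s = A^b mod p = 35^10 mod 47 = 8.
Both sides agree: shared secret = 8.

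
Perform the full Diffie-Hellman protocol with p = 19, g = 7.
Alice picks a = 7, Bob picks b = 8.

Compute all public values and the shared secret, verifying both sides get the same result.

Step 1: A = g^a mod p = 7^7 mod 19 = 7.
Step 2: B = g^b mod p = 7^8 mod 19 = 11.
Step 3: Alice computes s = B^a mod p = 11^7 mod 19 = 11.
Step 4: Bob computes s = A^b mod p = 7^8 mod 19 = 11.
Both sides agree: shared secret = 11.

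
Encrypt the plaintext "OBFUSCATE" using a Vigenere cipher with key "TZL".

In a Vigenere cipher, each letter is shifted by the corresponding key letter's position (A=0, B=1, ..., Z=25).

Step 1: Repeat key to match plaintext length:
  Plaintext: OBFUSCATE
  Key:       TZLTZLTZL
Step 2: Encrypt each letter:
  O(14) + T(19) = (14+19) mod 26 = 7 = H
  B(1) + Z(25) = (1+25) mod 26 = 0 = A
  F(5) + L(11) = (5+11) mod 26 = 16 = Q
  U(20) + T(19) = (20+19) mod 26 = 13 = N
  S(18) + Z(25) = (18+25) mod 26 = 17 = R
  C(2) + L(11) = (2+11) mod 26 = 13 = N
  A(0) + T(19) = (0+19) mod 26 = 19 = T
  T(19) + Z(25) = (19+25) mod 26 = 18 = S
  E(4) + L(11) = (4+11) mod 26 = 15 = P
Ciphertext: HAQNRNTSP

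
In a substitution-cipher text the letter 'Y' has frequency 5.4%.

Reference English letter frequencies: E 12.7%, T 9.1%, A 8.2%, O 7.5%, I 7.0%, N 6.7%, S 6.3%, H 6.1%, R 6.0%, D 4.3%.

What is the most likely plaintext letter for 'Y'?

Step 1: The observed frequency is 5.4%.
Step 2: Compare with English frequencies:
  E: 12.7% (difference: 7.3%)
  T: 9.1% (difference: 3.7%)
  A: 8.2% (difference: 2.8%)
  O: 7.5% (difference: 2.1%)
  I: 7.0% (difference: 1.6%)
  N: 6.7% (difference: 1.3%)
  S: 6.3% (difference: 0.9%)
  H: 6.1% (difference: 0.7%)
  R: 6.0% (difference: 0.6%) <-- closest
  D: 4.3% (difference: 1.1%)
Step 3: 'Y' most likely represents 'R' (frequency 6.0%).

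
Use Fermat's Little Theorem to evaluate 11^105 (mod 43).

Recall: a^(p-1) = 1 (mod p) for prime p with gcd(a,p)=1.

Step 1: Since 43 is prime, by Fermat's Little Theorem: 11^42 = 1 (mod 43).
Step 2: Reduce exponent: 105 mod 42 = 21.
Step 3: So 11^105 = 11^21 (mod 43).
Step 4: 11^21 mod 43 = 1.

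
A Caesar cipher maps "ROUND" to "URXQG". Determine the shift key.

Step 1: Compare first letters: R (position 17) -> U (position 20).
Step 2: Shift = (20 - 17) mod 26 = 3.
The shift value is 3.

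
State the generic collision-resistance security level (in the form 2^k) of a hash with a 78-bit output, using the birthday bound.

Step 1: The birthday paradox gives collision probability ~50% after sqrt(2^n) = 2^(n/2) hashes.
Step 2: For 78-bit output: 2^(78/2) = 2^39.
Step 3: Approximately 2^39 hash computations needed.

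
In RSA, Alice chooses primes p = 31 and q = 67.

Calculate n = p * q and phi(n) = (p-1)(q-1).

Step 1: n = p * q = 31 * 67 = 2077.
Step 2: phi(n) = (p-1)(q-1) = 30 * 66 = 1980.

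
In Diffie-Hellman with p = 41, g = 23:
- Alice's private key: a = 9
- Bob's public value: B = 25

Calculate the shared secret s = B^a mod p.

Step 1: s = B^a mod p = 25^9 mod 41.
  25^1 mod 41 = 25
  25^2 mod 41 = (25 * 25) mod 41 = 10
  25^3 mod 41 = (10 * 25) mod 41 = 4
  25^4 mod 41 = (4 * 25) mod 41 = 18
  25^5 mod 41 = (18 * 25) mod 41 = 40
  25^6 mod 41 = (40 * 25) mod 41 = 16
  25^7 mod 41 = (16 * 25) mod 41 = 31
  25^8 mod 41 = (31 * 25) mod 41 = 37
  25^9 mod 41 = (37 * 25) mod 41 = 23
Result: shared secret = 23.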